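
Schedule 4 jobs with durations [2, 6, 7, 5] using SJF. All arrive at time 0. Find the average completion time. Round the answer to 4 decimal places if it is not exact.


SJF order (ascending): [2, 5, 6, 7]
Completion times:
  Job 1: burst=2, C=2
  Job 2: burst=5, C=7
  Job 3: burst=6, C=13
  Job 4: burst=7, C=20
Average completion = 42/4 = 10.5

10.5


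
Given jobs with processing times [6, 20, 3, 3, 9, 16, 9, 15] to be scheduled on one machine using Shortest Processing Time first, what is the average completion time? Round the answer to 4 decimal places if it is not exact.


Sort jobs by processing time (SPT order): [3, 3, 6, 9, 9, 15, 16, 20]
Compute completion times sequentially:
  Job 1: processing = 3, completes at 3
  Job 2: processing = 3, completes at 6
  Job 3: processing = 6, completes at 12
  Job 4: processing = 9, completes at 21
  Job 5: processing = 9, completes at 30
  Job 6: processing = 15, completes at 45
  Job 7: processing = 16, completes at 61
  Job 8: processing = 20, completes at 81
Sum of completion times = 259
Average completion time = 259/8 = 32.375

32.375


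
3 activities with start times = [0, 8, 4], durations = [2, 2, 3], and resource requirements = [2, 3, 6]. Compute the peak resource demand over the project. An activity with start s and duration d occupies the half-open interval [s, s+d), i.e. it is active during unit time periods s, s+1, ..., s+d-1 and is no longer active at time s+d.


Each activity i is active on [start_i, start_i + duration_i).
Compute total resource usage per time slot:
  t=0: active resources = [2], total = 2
  t=1: active resources = [2], total = 2
  t=2: active resources = [], total = 0
  t=3: active resources = [], total = 0
  t=4: active resources = [6], total = 6
  t=5: active resources = [6], total = 6
  t=6: active resources = [6], total = 6
  t=7: active resources = [], total = 0
  t=8: active resources = [3], total = 3
  t=9: active resources = [3], total = 3
Peak resource demand = 6

6


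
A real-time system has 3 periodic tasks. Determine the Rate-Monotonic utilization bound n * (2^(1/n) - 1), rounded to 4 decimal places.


Compute 2^(1/3) = 1.2599210499
Subtract 1: 1.2599210499 - 1 = 0.2599210499
Multiply by n: 3 * 0.2599210499 = 0.7797631497
Round to 4 dp: 0.7798

0.7798


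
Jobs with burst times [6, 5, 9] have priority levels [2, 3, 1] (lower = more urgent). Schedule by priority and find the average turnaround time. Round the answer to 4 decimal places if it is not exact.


Sort by priority (ascending = highest first):
Order: [(1, 9), (2, 6), (3, 5)]
Completion times:
  Priority 1, burst=9, C=9
  Priority 2, burst=6, C=15
  Priority 3, burst=5, C=20
Average turnaround = 44/3 = 14.6667

14.6667


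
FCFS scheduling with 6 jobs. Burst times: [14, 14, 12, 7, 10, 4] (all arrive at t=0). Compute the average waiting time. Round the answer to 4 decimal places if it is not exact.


FCFS order (as given): [14, 14, 12, 7, 10, 4]
Waiting times:
  Job 1: wait = 0
  Job 2: wait = 14
  Job 3: wait = 28
  Job 4: wait = 40
  Job 5: wait = 47
  Job 6: wait = 57
Sum of waiting times = 186
Average waiting time = 186/6 = 31.0

31.0


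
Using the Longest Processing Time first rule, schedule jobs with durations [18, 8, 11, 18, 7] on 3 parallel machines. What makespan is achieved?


Sort jobs in decreasing order (LPT): [18, 18, 11, 8, 7]
Assign each job to the least loaded machine:
  Machine 1: jobs [18, 7], load = 25
  Machine 2: jobs [18], load = 18
  Machine 3: jobs [11, 8], load = 19
Makespan = max load = 25

25


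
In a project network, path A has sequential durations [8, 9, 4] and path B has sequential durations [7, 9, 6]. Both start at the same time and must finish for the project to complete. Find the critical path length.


Path A total = 8 + 9 + 4 = 21
Path B total = 7 + 9 + 6 = 22
Critical path = longest path = max(21, 22) = 22

22


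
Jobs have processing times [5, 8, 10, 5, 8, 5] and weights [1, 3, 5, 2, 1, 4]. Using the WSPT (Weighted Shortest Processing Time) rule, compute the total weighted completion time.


Compute p/w ratios and sort ascending (WSPT): [(5, 4), (10, 5), (5, 2), (8, 3), (5, 1), (8, 1)]
Compute weighted completion times:
  Job (p=5,w=4): C=5, w*C=4*5=20
  Job (p=10,w=5): C=15, w*C=5*15=75
  Job (p=5,w=2): C=20, w*C=2*20=40
  Job (p=8,w=3): C=28, w*C=3*28=84
  Job (p=5,w=1): C=33, w*C=1*33=33
  Job (p=8,w=1): C=41, w*C=1*41=41
Total weighted completion time = 293

293


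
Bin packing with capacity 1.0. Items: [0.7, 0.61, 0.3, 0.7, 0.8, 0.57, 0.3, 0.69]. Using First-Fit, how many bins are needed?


Place items sequentially using First-Fit:
  Item 0.7 -> new Bin 1
  Item 0.61 -> new Bin 2
  Item 0.3 -> Bin 1 (now 1.0)
  Item 0.7 -> new Bin 3
  Item 0.8 -> new Bin 4
  Item 0.57 -> new Bin 5
  Item 0.3 -> Bin 2 (now 0.91)
  Item 0.69 -> new Bin 6
Total bins used = 6

6


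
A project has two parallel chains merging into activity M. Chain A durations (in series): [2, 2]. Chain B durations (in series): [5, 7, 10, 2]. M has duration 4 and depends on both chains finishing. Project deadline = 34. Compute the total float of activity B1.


Forward pass: ES(B1) = sum of predecessors on chain B = 0
EF = ES + duration = 0 + 5 = 5
Backward pass: LF(M) = deadline = 34; LS(M) = 34 - 4 = 30
LF(B1) = LS(M) - sum(successors on chain B) = 30 - 19 = 11
LS = LF - duration = 11 - 5 = 6
Total float = LS - ES = 6 - 0 = 6

6


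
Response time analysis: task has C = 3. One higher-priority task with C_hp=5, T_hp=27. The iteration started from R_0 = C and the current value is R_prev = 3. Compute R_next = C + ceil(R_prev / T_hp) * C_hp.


R_next = C + ceil(R_prev / T_hp) * C_hp
ceil(3 / 27) = ceil(0.1111) = 1
Interference = 1 * 5 = 5
R_next = 3 + 5 = 8

8


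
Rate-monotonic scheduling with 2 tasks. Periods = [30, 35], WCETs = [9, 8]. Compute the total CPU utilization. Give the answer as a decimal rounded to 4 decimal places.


Compute individual utilizations (exact fractions):
  Task 1: C/T = 9/30 = 3/10 (approx. 0.3)
  Task 2: C/T = 8/35 (approx. 0.2286)
Total utilization U = 3/10 + 8/35 = 37/70
Rounded to 4 decimal places: U = 0.5286
RM (Liu & Layland) bound for 2 tasks = 0.828427; compare with U = 37/70 (approx. 0.528571)
U <= bound, so schedulable by RM sufficient condition.

0.5286


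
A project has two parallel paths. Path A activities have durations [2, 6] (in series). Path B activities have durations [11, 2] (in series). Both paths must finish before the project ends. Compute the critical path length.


Path A total = 2 + 6 = 8
Path B total = 11 + 2 = 13
Critical path = longest path = max(8, 13) = 13

13


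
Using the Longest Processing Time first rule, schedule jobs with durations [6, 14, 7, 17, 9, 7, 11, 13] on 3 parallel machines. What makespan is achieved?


Sort jobs in decreasing order (LPT): [17, 14, 13, 11, 9, 7, 7, 6]
Assign each job to the least loaded machine:
  Machine 1: jobs [17, 7, 6], load = 30
  Machine 2: jobs [14, 9, 7], load = 30
  Machine 3: jobs [13, 11], load = 24
Makespan = max load = 30

30


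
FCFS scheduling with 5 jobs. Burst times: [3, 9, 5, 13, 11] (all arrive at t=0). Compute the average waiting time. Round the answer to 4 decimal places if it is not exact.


FCFS order (as given): [3, 9, 5, 13, 11]
Waiting times:
  Job 1: wait = 0
  Job 2: wait = 3
  Job 3: wait = 12
  Job 4: wait = 17
  Job 5: wait = 30
Sum of waiting times = 62
Average waiting time = 62/5 = 12.4

12.4


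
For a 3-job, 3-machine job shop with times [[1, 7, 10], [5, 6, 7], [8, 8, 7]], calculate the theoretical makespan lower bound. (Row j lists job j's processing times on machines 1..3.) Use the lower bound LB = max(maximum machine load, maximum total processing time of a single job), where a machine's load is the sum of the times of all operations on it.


Machine loads:
  Machine 1: 1 + 5 + 8 = 14
  Machine 2: 7 + 6 + 8 = 21
  Machine 3: 10 + 7 + 7 = 24
Max machine load = 24
Job totals:
  Job 1: 18
  Job 2: 18
  Job 3: 23
Max job total = 23
Lower bound = max(24, 23) = 24

24


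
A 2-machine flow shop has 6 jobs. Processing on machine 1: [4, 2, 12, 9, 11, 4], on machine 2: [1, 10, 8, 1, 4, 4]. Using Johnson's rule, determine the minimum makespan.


Apply Johnson's rule:
  Group 1 (a <= b): [(2, 2, 10), (6, 4, 4)]
  Group 2 (a > b): [(3, 12, 8), (5, 11, 4), (1, 4, 1), (4, 9, 1)]
Optimal job order: [2, 6, 3, 5, 1, 4]
Schedule:
  Job 2: M1 done at 2, M2 done at 12
  Job 6: M1 done at 6, M2 done at 16
  Job 3: M1 done at 18, M2 done at 26
  Job 5: M1 done at 29, M2 done at 33
  Job 1: M1 done at 33, M2 done at 34
  Job 4: M1 done at 42, M2 done at 43
Makespan = 43

43


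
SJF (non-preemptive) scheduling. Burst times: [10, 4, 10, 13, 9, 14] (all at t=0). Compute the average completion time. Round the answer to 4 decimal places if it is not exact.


SJF order (ascending): [4, 9, 10, 10, 13, 14]
Completion times:
  Job 1: burst=4, C=4
  Job 2: burst=9, C=13
  Job 3: burst=10, C=23
  Job 4: burst=10, C=33
  Job 5: burst=13, C=46
  Job 6: burst=14, C=60
Average completion = 179/6 = 29.8333

29.8333


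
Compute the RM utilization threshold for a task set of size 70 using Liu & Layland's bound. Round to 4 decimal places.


Compute 2^(1/70) = 1.0099512906
Subtract 1: 1.0099512906 - 1 = 0.0099512906
Multiply by n: 70 * 0.0099512906 = 0.6965903420
Round to 4 dp: 0.6966

0.6966


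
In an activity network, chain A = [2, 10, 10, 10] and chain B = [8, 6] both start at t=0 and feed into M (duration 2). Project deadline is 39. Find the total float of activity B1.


Forward pass: ES(B1) = sum of predecessors on chain B = 0
EF = ES + duration = 0 + 8 = 8
Backward pass: LF(M) = deadline = 39; LS(M) = 39 - 2 = 37
LF(B1) = LS(M) - sum(successors on chain B) = 37 - 6 = 31
LS = LF - duration = 31 - 8 = 23
Total float = LS - ES = 23 - 0 = 23

23


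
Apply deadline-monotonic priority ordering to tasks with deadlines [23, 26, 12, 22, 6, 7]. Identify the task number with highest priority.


Sort tasks by relative deadline (ascending):
  Task 5: deadline = 6
  Task 6: deadline = 7
  Task 3: deadline = 12
  Task 4: deadline = 22
  Task 1: deadline = 23
  Task 2: deadline = 26
Priority order (highest first): [5, 6, 3, 4, 1, 2]
Highest priority task = 5

5


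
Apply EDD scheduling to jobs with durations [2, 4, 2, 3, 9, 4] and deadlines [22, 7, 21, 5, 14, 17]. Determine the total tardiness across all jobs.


Sort by due date (EDD order): [(3, 5), (4, 7), (9, 14), (4, 17), (2, 21), (2, 22)]
Compute completion times and tardiness:
  Job 1: p=3, d=5, C=3, tardiness=max(0,3-5)=0
  Job 2: p=4, d=7, C=7, tardiness=max(0,7-7)=0
  Job 3: p=9, d=14, C=16, tardiness=max(0,16-14)=2
  Job 4: p=4, d=17, C=20, tardiness=max(0,20-17)=3
  Job 5: p=2, d=21, C=22, tardiness=max(0,22-21)=1
  Job 6: p=2, d=22, C=24, tardiness=max(0,24-22)=2
Total tardiness = 8

8


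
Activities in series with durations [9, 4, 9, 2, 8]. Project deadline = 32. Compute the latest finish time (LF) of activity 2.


LF(activity 2) = deadline - sum of successor durations
Successors: activities 3 through 5 with durations [9, 2, 8]
Sum of successor durations = 19
LF = 32 - 19 = 13

13


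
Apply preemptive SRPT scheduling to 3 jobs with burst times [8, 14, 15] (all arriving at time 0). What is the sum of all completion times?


Since all jobs arrive at t=0, SRPT equals SPT ordering.
SPT order: [8, 14, 15]
Completion times:
  Job 1: p=8, C=8
  Job 2: p=14, C=22
  Job 3: p=15, C=37
Total completion time = 8 + 22 + 37 = 67

67


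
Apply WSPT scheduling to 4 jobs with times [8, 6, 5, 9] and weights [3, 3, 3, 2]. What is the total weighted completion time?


Compute p/w ratios and sort ascending (WSPT): [(5, 3), (6, 3), (8, 3), (9, 2)]
Compute weighted completion times:
  Job (p=5,w=3): C=5, w*C=3*5=15
  Job (p=6,w=3): C=11, w*C=3*11=33
  Job (p=8,w=3): C=19, w*C=3*19=57
  Job (p=9,w=2): C=28, w*C=2*28=56
Total weighted completion time = 161

161


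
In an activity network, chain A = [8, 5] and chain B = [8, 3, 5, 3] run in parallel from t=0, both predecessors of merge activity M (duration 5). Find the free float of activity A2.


ES(A2) = sum of predecessors on chain A = 8
EF(A2) = ES + duration = 8 + 5 = 13
Successor of A2 is M. ES(M) = max(sum(A), sum(B)) = max(13, 19) = 19
Free float = ES(successor) - EF(current) = 19 - 13 = 6

6


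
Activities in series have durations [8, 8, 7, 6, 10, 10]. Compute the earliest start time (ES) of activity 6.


Activity 6 starts after activities 1 through 5 complete.
Predecessor durations: [8, 8, 7, 6, 10]
ES = 8 + 8 + 7 + 6 + 10 = 39

39


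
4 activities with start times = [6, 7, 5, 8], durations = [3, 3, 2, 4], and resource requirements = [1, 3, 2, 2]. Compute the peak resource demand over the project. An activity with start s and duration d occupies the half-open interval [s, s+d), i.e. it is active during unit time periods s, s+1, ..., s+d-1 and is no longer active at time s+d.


Each activity i is active on [start_i, start_i + duration_i).
Compute total resource usage per time slot:
  t=0: active resources = [], total = 0
  t=1: active resources = [], total = 0
  t=2: active resources = [], total = 0
  t=3: active resources = [], total = 0
  t=4: active resources = [], total = 0
  t=5: active resources = [2], total = 2
  t=6: active resources = [1, 2], total = 3
  t=7: active resources = [1, 3], total = 4
  t=8: active resources = [1, 3, 2], total = 6
  t=9: active resources = [3, 2], total = 5
  t=10: active resources = [2], total = 2
  t=11: active resources = [2], total = 2
Peak resource demand = 6

6


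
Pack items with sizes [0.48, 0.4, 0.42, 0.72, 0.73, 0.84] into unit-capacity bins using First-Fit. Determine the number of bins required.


Place items sequentially using First-Fit:
  Item 0.48 -> new Bin 1
  Item 0.4 -> Bin 1 (now 0.88)
  Item 0.42 -> new Bin 2
  Item 0.72 -> new Bin 3
  Item 0.73 -> new Bin 4
  Item 0.84 -> new Bin 5
Total bins used = 5

5


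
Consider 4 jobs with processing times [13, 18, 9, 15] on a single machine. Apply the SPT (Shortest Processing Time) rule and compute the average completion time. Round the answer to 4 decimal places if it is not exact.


Sort jobs by processing time (SPT order): [9, 13, 15, 18]
Compute completion times sequentially:
  Job 1: processing = 9, completes at 9
  Job 2: processing = 13, completes at 22
  Job 3: processing = 15, completes at 37
  Job 4: processing = 18, completes at 55
Sum of completion times = 123
Average completion time = 123/4 = 30.75

30.75


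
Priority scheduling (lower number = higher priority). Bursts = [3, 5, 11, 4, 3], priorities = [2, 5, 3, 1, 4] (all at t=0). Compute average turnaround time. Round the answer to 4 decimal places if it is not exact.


Sort by priority (ascending = highest first):
Order: [(1, 4), (2, 3), (3, 11), (4, 3), (5, 5)]
Completion times:
  Priority 1, burst=4, C=4
  Priority 2, burst=3, C=7
  Priority 3, burst=11, C=18
  Priority 4, burst=3, C=21
  Priority 5, burst=5, C=26
Average turnaround = 76/5 = 15.2

15.2


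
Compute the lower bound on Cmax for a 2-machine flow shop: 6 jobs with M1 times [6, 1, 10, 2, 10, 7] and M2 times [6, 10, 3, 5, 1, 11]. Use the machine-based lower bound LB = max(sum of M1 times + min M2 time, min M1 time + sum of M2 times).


LB1 = sum(M1 times) + min(M2 times) = 36 + 1 = 37
LB2 = min(M1 times) + sum(M2 times) = 1 + 36 = 37
Lower bound = max(LB1, LB2) = max(37, 37) = 37

37


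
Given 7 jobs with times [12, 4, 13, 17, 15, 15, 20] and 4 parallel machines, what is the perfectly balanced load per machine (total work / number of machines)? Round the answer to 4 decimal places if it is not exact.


Total processing time = 12 + 4 + 13 + 17 + 15 + 15 + 20 = 96
Number of machines = 4
Ideal balanced load = 96 / 4 = 24.0

24.0


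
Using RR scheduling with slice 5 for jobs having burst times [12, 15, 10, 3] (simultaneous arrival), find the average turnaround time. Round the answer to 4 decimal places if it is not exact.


Time quantum = 5
Execution trace:
  J1 runs 5 units, time = 5
  J2 runs 5 units, time = 10
  J3 runs 5 units, time = 15
  J4 runs 3 units, time = 18
  J1 runs 5 units, time = 23
  J2 runs 5 units, time = 28
  J3 runs 5 units, time = 33
  J1 runs 2 units, time = 35
  J2 runs 5 units, time = 40
Finish times: [35, 40, 33, 18]
Average turnaround = 126/4 = 31.5

31.5


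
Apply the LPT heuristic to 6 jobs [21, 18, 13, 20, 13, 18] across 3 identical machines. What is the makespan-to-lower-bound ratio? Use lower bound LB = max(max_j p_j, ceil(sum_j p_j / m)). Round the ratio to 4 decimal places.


LPT order: [21, 20, 18, 18, 13, 13]
Machine loads after assignment: [34, 33, 36]
LPT makespan = 36
Lower bound = max(max_job, ceil(total/3)) = max(21, 35) = 35
Ratio = 36 / 35 = 1.0286

1.0286


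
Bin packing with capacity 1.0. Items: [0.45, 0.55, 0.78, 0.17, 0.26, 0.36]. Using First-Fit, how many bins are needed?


Place items sequentially using First-Fit:
  Item 0.45 -> new Bin 1
  Item 0.55 -> Bin 1 (now 1.0)
  Item 0.78 -> new Bin 2
  Item 0.17 -> Bin 2 (now 0.95)
  Item 0.26 -> new Bin 3
  Item 0.36 -> Bin 3 (now 0.62)
Total bins used = 3

3


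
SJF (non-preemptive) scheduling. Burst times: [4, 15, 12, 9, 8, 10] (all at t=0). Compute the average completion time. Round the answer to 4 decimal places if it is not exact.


SJF order (ascending): [4, 8, 9, 10, 12, 15]
Completion times:
  Job 1: burst=4, C=4
  Job 2: burst=8, C=12
  Job 3: burst=9, C=21
  Job 4: burst=10, C=31
  Job 5: burst=12, C=43
  Job 6: burst=15, C=58
Average completion = 169/6 = 28.1667

28.1667


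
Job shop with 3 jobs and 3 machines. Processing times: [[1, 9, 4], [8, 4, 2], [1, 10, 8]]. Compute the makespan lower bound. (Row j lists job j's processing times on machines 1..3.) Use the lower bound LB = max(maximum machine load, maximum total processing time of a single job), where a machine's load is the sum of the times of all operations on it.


Machine loads:
  Machine 1: 1 + 8 + 1 = 10
  Machine 2: 9 + 4 + 10 = 23
  Machine 3: 4 + 2 + 8 = 14
Max machine load = 23
Job totals:
  Job 1: 14
  Job 2: 14
  Job 3: 19
Max job total = 19
Lower bound = max(23, 19) = 23

23


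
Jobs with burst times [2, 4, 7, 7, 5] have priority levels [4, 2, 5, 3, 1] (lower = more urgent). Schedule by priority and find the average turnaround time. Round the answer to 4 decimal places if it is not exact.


Sort by priority (ascending = highest first):
Order: [(1, 5), (2, 4), (3, 7), (4, 2), (5, 7)]
Completion times:
  Priority 1, burst=5, C=5
  Priority 2, burst=4, C=9
  Priority 3, burst=7, C=16
  Priority 4, burst=2, C=18
  Priority 5, burst=7, C=25
Average turnaround = 73/5 = 14.6

14.6


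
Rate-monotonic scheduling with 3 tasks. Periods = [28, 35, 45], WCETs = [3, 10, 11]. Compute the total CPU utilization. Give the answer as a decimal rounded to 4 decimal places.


Compute individual utilizations (exact fractions):
  Task 1: C/T = 3/28 (approx. 0.1071)
  Task 2: C/T = 10/35 = 2/7 (approx. 0.2857)
  Task 3: C/T = 11/45 (approx. 0.2444)
Total utilization U = 3/28 + 2/7 + 11/45 = 803/1260
Rounded to 4 decimal places: U = 0.6373
RM (Liu & Layland) bound for 3 tasks = 0.779763; compare with U = 803/1260 (approx. 0.637302)
U <= bound, so schedulable by RM sufficient condition.

0.6373


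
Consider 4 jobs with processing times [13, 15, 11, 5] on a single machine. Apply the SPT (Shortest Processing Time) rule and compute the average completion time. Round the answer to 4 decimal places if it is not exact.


Sort jobs by processing time (SPT order): [5, 11, 13, 15]
Compute completion times sequentially:
  Job 1: processing = 5, completes at 5
  Job 2: processing = 11, completes at 16
  Job 3: processing = 13, completes at 29
  Job 4: processing = 15, completes at 44
Sum of completion times = 94
Average completion time = 94/4 = 23.5

23.5


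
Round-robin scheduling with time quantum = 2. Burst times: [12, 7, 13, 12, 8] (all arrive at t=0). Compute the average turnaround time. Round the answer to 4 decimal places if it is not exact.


Time quantum = 2
Execution trace:
  J1 runs 2 units, time = 2
  J2 runs 2 units, time = 4
  J3 runs 2 units, time = 6
  J4 runs 2 units, time = 8
  J5 runs 2 units, time = 10
  J1 runs 2 units, time = 12
  J2 runs 2 units, time = 14
  J3 runs 2 units, time = 16
  J4 runs 2 units, time = 18
  J5 runs 2 units, time = 20
  J1 runs 2 units, time = 22
  J2 runs 2 units, time = 24
  J3 runs 2 units, time = 26
  J4 runs 2 units, time = 28
  J5 runs 2 units, time = 30
  J1 runs 2 units, time = 32
  J2 runs 1 units, time = 33
  J3 runs 2 units, time = 35
  J4 runs 2 units, time = 37
  J5 runs 2 units, time = 39
  J1 runs 2 units, time = 41
  J3 runs 2 units, time = 43
  J4 runs 2 units, time = 45
  J1 runs 2 units, time = 47
  J3 runs 2 units, time = 49
  J4 runs 2 units, time = 51
  J3 runs 1 units, time = 52
Finish times: [47, 33, 52, 51, 39]
Average turnaround = 222/5 = 44.4

44.4


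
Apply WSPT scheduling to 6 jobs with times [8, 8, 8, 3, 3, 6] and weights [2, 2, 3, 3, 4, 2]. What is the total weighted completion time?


Compute p/w ratios and sort ascending (WSPT): [(3, 4), (3, 3), (8, 3), (6, 2), (8, 2), (8, 2)]
Compute weighted completion times:
  Job (p=3,w=4): C=3, w*C=4*3=12
  Job (p=3,w=3): C=6, w*C=3*6=18
  Job (p=8,w=3): C=14, w*C=3*14=42
  Job (p=6,w=2): C=20, w*C=2*20=40
  Job (p=8,w=2): C=28, w*C=2*28=56
  Job (p=8,w=2): C=36, w*C=2*36=72
Total weighted completion time = 240

240


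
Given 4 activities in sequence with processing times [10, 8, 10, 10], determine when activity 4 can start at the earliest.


Activity 4 starts after activities 1 through 3 complete.
Predecessor durations: [10, 8, 10]
ES = 10 + 8 + 10 = 28

28


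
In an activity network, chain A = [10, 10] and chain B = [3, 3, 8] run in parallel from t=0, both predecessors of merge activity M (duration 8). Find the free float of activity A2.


ES(A2) = sum of predecessors on chain A = 10
EF(A2) = ES + duration = 10 + 10 = 20
Successor of A2 is M. ES(M) = max(sum(A), sum(B)) = max(20, 14) = 20
Free float = ES(successor) - EF(current) = 20 - 20 = 0

0


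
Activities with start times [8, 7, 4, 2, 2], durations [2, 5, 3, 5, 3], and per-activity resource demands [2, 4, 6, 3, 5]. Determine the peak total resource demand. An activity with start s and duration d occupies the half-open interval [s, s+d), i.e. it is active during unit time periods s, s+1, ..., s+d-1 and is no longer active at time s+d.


Each activity i is active on [start_i, start_i + duration_i).
Compute total resource usage per time slot:
  t=0: active resources = [], total = 0
  t=1: active resources = [], total = 0
  t=2: active resources = [3, 5], total = 8
  t=3: active resources = [3, 5], total = 8
  t=4: active resources = [6, 3, 5], total = 14
  t=5: active resources = [6, 3], total = 9
  t=6: active resources = [6, 3], total = 9
  t=7: active resources = [4], total = 4
  t=8: active resources = [2, 4], total = 6
  t=9: active resources = [2, 4], total = 6
  t=10: active resources = [4], total = 4
  t=11: active resources = [4], total = 4
Peak resource demand = 14

14


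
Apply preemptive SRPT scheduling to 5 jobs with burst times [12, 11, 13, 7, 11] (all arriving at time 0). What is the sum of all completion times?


Since all jobs arrive at t=0, SRPT equals SPT ordering.
SPT order: [7, 11, 11, 12, 13]
Completion times:
  Job 1: p=7, C=7
  Job 2: p=11, C=18
  Job 3: p=11, C=29
  Job 4: p=12, C=41
  Job 5: p=13, C=54
Total completion time = 7 + 18 + 29 + 41 + 54 = 149

149


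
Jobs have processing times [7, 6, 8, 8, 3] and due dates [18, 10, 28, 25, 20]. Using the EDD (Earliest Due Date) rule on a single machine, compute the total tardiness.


Sort by due date (EDD order): [(6, 10), (7, 18), (3, 20), (8, 25), (8, 28)]
Compute completion times and tardiness:
  Job 1: p=6, d=10, C=6, tardiness=max(0,6-10)=0
  Job 2: p=7, d=18, C=13, tardiness=max(0,13-18)=0
  Job 3: p=3, d=20, C=16, tardiness=max(0,16-20)=0
  Job 4: p=8, d=25, C=24, tardiness=max(0,24-25)=0
  Job 5: p=8, d=28, C=32, tardiness=max(0,32-28)=4
Total tardiness = 4

4


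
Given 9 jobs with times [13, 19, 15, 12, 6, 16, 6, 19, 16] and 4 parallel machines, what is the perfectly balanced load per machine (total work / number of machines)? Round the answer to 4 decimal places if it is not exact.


Total processing time = 13 + 19 + 15 + 12 + 6 + 16 + 6 + 19 + 16 = 122
Number of machines = 4
Ideal balanced load = 122 / 4 = 30.5

30.5


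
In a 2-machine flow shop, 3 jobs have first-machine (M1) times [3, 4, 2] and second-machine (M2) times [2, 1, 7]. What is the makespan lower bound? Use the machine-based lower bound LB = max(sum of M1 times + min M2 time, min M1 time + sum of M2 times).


LB1 = sum(M1 times) + min(M2 times) = 9 + 1 = 10
LB2 = min(M1 times) + sum(M2 times) = 2 + 10 = 12
Lower bound = max(LB1, LB2) = max(10, 12) = 12

12


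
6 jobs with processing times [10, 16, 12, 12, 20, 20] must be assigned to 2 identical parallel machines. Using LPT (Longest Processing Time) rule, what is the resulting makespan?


Sort jobs in decreasing order (LPT): [20, 20, 16, 12, 12, 10]
Assign each job to the least loaded machine:
  Machine 1: jobs [20, 16, 10], load = 46
  Machine 2: jobs [20, 12, 12], load = 44
Makespan = max load = 46

46


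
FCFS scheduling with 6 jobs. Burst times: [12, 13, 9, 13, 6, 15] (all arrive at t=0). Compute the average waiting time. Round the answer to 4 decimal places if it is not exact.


FCFS order (as given): [12, 13, 9, 13, 6, 15]
Waiting times:
  Job 1: wait = 0
  Job 2: wait = 12
  Job 3: wait = 25
  Job 4: wait = 34
  Job 5: wait = 47
  Job 6: wait = 53
Sum of waiting times = 171
Average waiting time = 171/6 = 28.5

28.5


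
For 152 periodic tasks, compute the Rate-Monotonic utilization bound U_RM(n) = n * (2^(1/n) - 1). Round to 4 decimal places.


Compute 2^(1/152) = 1.0045705923
Subtract 1: 1.0045705923 - 1 = 0.0045705923
Multiply by n: 152 * 0.0045705923 = 0.6947300296
Round to 4 dp: 0.6947

0.6947


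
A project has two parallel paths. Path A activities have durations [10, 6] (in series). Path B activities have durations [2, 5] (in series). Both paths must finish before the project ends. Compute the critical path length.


Path A total = 10 + 6 = 16
Path B total = 2 + 5 = 7
Critical path = longest path = max(16, 7) = 16

16


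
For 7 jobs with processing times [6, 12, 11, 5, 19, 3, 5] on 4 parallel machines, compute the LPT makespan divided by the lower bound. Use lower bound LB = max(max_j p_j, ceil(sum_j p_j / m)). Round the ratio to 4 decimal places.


LPT order: [19, 12, 11, 6, 5, 5, 3]
Machine loads after assignment: [19, 12, 16, 14]
LPT makespan = 19
Lower bound = max(max_job, ceil(total/4)) = max(19, 16) = 19
Ratio = 19 / 19 = 1.0

1.0


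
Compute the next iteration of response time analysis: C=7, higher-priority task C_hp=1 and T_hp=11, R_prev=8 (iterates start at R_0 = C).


R_next = C + ceil(R_prev / T_hp) * C_hp
ceil(8 / 11) = ceil(0.7273) = 1
Interference = 1 * 1 = 1
R_next = 7 + 1 = 8
R_next = R_prev, so the iteration has converged (response time = 8).

8


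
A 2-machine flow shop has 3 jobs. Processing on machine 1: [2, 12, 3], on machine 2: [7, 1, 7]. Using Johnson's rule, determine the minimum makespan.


Apply Johnson's rule:
  Group 1 (a <= b): [(1, 2, 7), (3, 3, 7)]
  Group 2 (a > b): [(2, 12, 1)]
Optimal job order: [1, 3, 2]
Schedule:
  Job 1: M1 done at 2, M2 done at 9
  Job 3: M1 done at 5, M2 done at 16
  Job 2: M1 done at 17, M2 done at 18
Makespan = 18

18


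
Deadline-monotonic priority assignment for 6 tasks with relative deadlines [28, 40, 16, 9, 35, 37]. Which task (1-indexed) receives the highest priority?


Sort tasks by relative deadline (ascending):
  Task 4: deadline = 9
  Task 3: deadline = 16
  Task 1: deadline = 28
  Task 5: deadline = 35
  Task 6: deadline = 37
  Task 2: deadline = 40
Priority order (highest first): [4, 3, 1, 5, 6, 2]
Highest priority task = 4

4


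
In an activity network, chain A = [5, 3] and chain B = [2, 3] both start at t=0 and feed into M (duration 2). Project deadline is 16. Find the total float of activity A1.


Forward pass: ES(A1) = sum of predecessors on chain A = 0
EF = ES + duration = 0 + 5 = 5
Backward pass: LF(M) = deadline = 16; LS(M) = 16 - 2 = 14
LF(A1) = LS(M) - sum(successors on chain A) = 14 - 3 = 11
LS = LF - duration = 11 - 5 = 6
Total float = LS - ES = 6 - 0 = 6

6


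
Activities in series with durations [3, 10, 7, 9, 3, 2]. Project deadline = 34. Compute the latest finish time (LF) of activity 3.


LF(activity 3) = deadline - sum of successor durations
Successors: activities 4 through 6 with durations [9, 3, 2]
Sum of successor durations = 14
LF = 34 - 14 = 20

20


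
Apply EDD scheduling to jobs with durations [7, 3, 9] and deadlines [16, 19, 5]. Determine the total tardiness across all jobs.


Sort by due date (EDD order): [(9, 5), (7, 16), (3, 19)]
Compute completion times and tardiness:
  Job 1: p=9, d=5, C=9, tardiness=max(0,9-5)=4
  Job 2: p=7, d=16, C=16, tardiness=max(0,16-16)=0
  Job 3: p=3, d=19, C=19, tardiness=max(0,19-19)=0
Total tardiness = 4

4


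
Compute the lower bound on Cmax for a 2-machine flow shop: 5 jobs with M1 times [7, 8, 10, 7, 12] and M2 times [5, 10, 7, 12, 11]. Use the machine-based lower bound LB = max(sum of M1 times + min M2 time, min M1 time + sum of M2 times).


LB1 = sum(M1 times) + min(M2 times) = 44 + 5 = 49
LB2 = min(M1 times) + sum(M2 times) = 7 + 45 = 52
Lower bound = max(LB1, LB2) = max(49, 52) = 52

52


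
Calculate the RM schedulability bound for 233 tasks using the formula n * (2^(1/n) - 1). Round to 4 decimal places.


Compute 2^(1/233) = 1.0029793100
Subtract 1: 1.0029793100 - 1 = 0.0029793100
Multiply by n: 233 * 0.0029793100 = 0.6941792300
Round to 4 dp: 0.6942

0.6942


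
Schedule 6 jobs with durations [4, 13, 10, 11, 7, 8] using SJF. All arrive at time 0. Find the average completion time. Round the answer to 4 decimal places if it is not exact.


SJF order (ascending): [4, 7, 8, 10, 11, 13]
Completion times:
  Job 1: burst=4, C=4
  Job 2: burst=7, C=11
  Job 3: burst=8, C=19
  Job 4: burst=10, C=29
  Job 5: burst=11, C=40
  Job 6: burst=13, C=53
Average completion = 156/6 = 26.0

26.0


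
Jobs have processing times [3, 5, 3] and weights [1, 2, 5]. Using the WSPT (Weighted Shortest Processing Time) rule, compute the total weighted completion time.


Compute p/w ratios and sort ascending (WSPT): [(3, 5), (5, 2), (3, 1)]
Compute weighted completion times:
  Job (p=3,w=5): C=3, w*C=5*3=15
  Job (p=5,w=2): C=8, w*C=2*8=16
  Job (p=3,w=1): C=11, w*C=1*11=11
Total weighted completion time = 42

42


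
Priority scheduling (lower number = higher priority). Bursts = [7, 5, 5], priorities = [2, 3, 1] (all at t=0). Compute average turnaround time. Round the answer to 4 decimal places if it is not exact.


Sort by priority (ascending = highest first):
Order: [(1, 5), (2, 7), (3, 5)]
Completion times:
  Priority 1, burst=5, C=5
  Priority 2, burst=7, C=12
  Priority 3, burst=5, C=17
Average turnaround = 34/3 = 11.3333

11.3333


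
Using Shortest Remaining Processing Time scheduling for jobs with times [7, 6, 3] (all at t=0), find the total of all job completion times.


Since all jobs arrive at t=0, SRPT equals SPT ordering.
SPT order: [3, 6, 7]
Completion times:
  Job 1: p=3, C=3
  Job 2: p=6, C=9
  Job 3: p=7, C=16
Total completion time = 3 + 9 + 16 = 28

28


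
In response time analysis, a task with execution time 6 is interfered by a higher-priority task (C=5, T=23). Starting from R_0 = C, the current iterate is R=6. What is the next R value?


R_next = C + ceil(R_prev / T_hp) * C_hp
ceil(6 / 23) = ceil(0.2609) = 1
Interference = 1 * 5 = 5
R_next = 6 + 5 = 11

11


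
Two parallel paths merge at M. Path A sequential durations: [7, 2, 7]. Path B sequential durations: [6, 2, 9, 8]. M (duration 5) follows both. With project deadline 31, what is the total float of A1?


Forward pass: ES(A1) = sum of predecessors on chain A = 0
EF = ES + duration = 0 + 7 = 7
Backward pass: LF(M) = deadline = 31; LS(M) = 31 - 5 = 26
LF(A1) = LS(M) - sum(successors on chain A) = 26 - 9 = 17
LS = LF - duration = 17 - 7 = 10
Total float = LS - ES = 10 - 0 = 10

10


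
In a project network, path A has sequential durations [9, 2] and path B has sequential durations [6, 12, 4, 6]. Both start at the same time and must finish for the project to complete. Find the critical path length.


Path A total = 9 + 2 = 11
Path B total = 6 + 12 + 4 + 6 = 28
Critical path = longest path = max(11, 28) = 28

28


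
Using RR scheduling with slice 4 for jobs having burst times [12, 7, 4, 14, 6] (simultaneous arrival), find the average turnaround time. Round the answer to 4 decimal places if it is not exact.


Time quantum = 4
Execution trace:
  J1 runs 4 units, time = 4
  J2 runs 4 units, time = 8
  J3 runs 4 units, time = 12
  J4 runs 4 units, time = 16
  J5 runs 4 units, time = 20
  J1 runs 4 units, time = 24
  J2 runs 3 units, time = 27
  J4 runs 4 units, time = 31
  J5 runs 2 units, time = 33
  J1 runs 4 units, time = 37
  J4 runs 4 units, time = 41
  J4 runs 2 units, time = 43
Finish times: [37, 27, 12, 43, 33]
Average turnaround = 152/5 = 30.4

30.4


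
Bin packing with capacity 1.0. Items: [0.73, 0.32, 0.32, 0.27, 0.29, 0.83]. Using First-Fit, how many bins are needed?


Place items sequentially using First-Fit:
  Item 0.73 -> new Bin 1
  Item 0.32 -> new Bin 2
  Item 0.32 -> Bin 2 (now 0.64)
  Item 0.27 -> Bin 1 (now 1.0)
  Item 0.29 -> Bin 2 (now 0.93)
  Item 0.83 -> new Bin 3
Total bins used = 3

3


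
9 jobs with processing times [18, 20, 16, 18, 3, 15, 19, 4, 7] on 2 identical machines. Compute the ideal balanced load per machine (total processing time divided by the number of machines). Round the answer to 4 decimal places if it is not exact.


Total processing time = 18 + 20 + 16 + 18 + 3 + 15 + 19 + 4 + 7 = 120
Number of machines = 2
Ideal balanced load = 120 / 2 = 60.0

60.0


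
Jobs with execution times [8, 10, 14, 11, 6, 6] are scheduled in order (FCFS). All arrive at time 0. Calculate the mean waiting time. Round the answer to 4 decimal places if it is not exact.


FCFS order (as given): [8, 10, 14, 11, 6, 6]
Waiting times:
  Job 1: wait = 0
  Job 2: wait = 8
  Job 3: wait = 18
  Job 4: wait = 32
  Job 5: wait = 43
  Job 6: wait = 49
Sum of waiting times = 150
Average waiting time = 150/6 = 25.0

25.0


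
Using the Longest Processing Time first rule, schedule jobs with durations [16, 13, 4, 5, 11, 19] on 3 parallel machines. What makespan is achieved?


Sort jobs in decreasing order (LPT): [19, 16, 13, 11, 5, 4]
Assign each job to the least loaded machine:
  Machine 1: jobs [19, 4], load = 23
  Machine 2: jobs [16, 5], load = 21
  Machine 3: jobs [13, 11], load = 24
Makespan = max load = 24

24


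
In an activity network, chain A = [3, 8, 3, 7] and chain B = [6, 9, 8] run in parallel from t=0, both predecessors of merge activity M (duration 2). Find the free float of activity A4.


ES(A4) = sum of predecessors on chain A = 14
EF(A4) = ES + duration = 14 + 7 = 21
Successor of A4 is M. ES(M) = max(sum(A), sum(B)) = max(21, 23) = 23
Free float = ES(successor) - EF(current) = 23 - 21 = 2

2


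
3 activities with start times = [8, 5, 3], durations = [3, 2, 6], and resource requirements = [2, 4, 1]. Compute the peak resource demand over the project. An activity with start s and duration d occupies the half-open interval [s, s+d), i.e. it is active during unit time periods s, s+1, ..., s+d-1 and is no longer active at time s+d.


Each activity i is active on [start_i, start_i + duration_i).
Compute total resource usage per time slot:
  t=0: active resources = [], total = 0
  t=1: active resources = [], total = 0
  t=2: active resources = [], total = 0
  t=3: active resources = [1], total = 1
  t=4: active resources = [1], total = 1
  t=5: active resources = [4, 1], total = 5
  t=6: active resources = [4, 1], total = 5
  t=7: active resources = [1], total = 1
  t=8: active resources = [2, 1], total = 3
  t=9: active resources = [2], total = 2
  t=10: active resources = [2], total = 2
Peak resource demand = 5

5


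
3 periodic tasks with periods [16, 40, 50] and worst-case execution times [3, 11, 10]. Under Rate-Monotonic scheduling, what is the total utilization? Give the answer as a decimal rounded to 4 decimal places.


Compute individual utilizations (exact fractions):
  Task 1: C/T = 3/16 (approx. 0.1875)
  Task 2: C/T = 11/40 (approx. 0.275)
  Task 3: C/T = 10/50 = 1/5 (approx. 0.2)
Total utilization U = 3/16 + 11/40 + 1/5 = 53/80
Rounded to 4 decimal places: U = 0.6625
RM (Liu & Layland) bound for 3 tasks = 0.779763; compare with U = 53/80 (approx. 0.662500)
U <= bound, so schedulable by RM sufficient condition.

0.6625


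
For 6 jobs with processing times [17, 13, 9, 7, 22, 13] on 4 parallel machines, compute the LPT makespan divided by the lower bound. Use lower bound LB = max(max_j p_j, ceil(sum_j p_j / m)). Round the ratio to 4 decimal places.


LPT order: [22, 17, 13, 13, 9, 7]
Machine loads after assignment: [22, 17, 22, 20]
LPT makespan = 22
Lower bound = max(max_job, ceil(total/4)) = max(22, 21) = 22
Ratio = 22 / 22 = 1.0

1.0


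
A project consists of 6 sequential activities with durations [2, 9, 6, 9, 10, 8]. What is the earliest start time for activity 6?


Activity 6 starts after activities 1 through 5 complete.
Predecessor durations: [2, 9, 6, 9, 10]
ES = 2 + 9 + 6 + 9 + 10 = 36

36


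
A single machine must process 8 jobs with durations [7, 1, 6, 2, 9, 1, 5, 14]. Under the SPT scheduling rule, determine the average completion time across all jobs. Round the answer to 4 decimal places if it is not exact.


Sort jobs by processing time (SPT order): [1, 1, 2, 5, 6, 7, 9, 14]
Compute completion times sequentially:
  Job 1: processing = 1, completes at 1
  Job 2: processing = 1, completes at 2
  Job 3: processing = 2, completes at 4
  Job 4: processing = 5, completes at 9
  Job 5: processing = 6, completes at 15
  Job 6: processing = 7, completes at 22
  Job 7: processing = 9, completes at 31
  Job 8: processing = 14, completes at 45
Sum of completion times = 129
Average completion time = 129/8 = 16.125

16.125


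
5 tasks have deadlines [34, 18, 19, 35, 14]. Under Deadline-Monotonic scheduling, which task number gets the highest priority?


Sort tasks by relative deadline (ascending):
  Task 5: deadline = 14
  Task 2: deadline = 18
  Task 3: deadline = 19
  Task 1: deadline = 34
  Task 4: deadline = 35
Priority order (highest first): [5, 2, 3, 1, 4]
Highest priority task = 5

5


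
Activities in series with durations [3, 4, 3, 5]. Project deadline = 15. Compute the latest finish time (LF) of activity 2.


LF(activity 2) = deadline - sum of successor durations
Successors: activities 3 through 4 with durations [3, 5]
Sum of successor durations = 8
LF = 15 - 8 = 7

7


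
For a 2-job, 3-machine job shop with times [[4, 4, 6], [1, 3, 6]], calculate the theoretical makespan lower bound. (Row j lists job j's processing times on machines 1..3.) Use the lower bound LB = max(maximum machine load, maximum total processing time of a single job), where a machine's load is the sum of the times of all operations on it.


Machine loads:
  Machine 1: 4 + 1 = 5
  Machine 2: 4 + 3 = 7
  Machine 3: 6 + 6 = 12
Max machine load = 12
Job totals:
  Job 1: 14
  Job 2: 10
Max job total = 14
Lower bound = max(12, 14) = 14

14


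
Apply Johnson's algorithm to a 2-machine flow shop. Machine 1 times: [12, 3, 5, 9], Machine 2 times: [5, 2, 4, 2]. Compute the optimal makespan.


Apply Johnson's rule:
  Group 1 (a <= b): []
  Group 2 (a > b): [(1, 12, 5), (3, 5, 4), (2, 3, 2), (4, 9, 2)]
Optimal job order: [1, 3, 2, 4]
Schedule:
  Job 1: M1 done at 12, M2 done at 17
  Job 3: M1 done at 17, M2 done at 21
  Job 2: M1 done at 20, M2 done at 23
  Job 4: M1 done at 29, M2 done at 31
Makespan = 31

31


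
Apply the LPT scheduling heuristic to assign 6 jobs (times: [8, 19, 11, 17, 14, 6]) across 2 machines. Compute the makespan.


Sort jobs in decreasing order (LPT): [19, 17, 14, 11, 8, 6]
Assign each job to the least loaded machine:
  Machine 1: jobs [19, 11, 8], load = 38
  Machine 2: jobs [17, 14, 6], load = 37
Makespan = max load = 38

38
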